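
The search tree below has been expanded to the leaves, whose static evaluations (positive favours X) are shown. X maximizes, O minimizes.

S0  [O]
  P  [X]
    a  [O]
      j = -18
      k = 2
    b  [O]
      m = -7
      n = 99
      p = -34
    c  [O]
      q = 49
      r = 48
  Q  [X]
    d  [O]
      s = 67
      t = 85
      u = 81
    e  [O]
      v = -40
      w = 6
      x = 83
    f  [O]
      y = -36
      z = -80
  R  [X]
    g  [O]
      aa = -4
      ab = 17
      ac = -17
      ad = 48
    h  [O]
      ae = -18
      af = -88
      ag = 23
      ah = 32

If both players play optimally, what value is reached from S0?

a (O): min(-18, 2) = -18
b (O): min(-7, 99, -34) = -34
c (O): min(49, 48) = 48
P (X): max(-18, -34, 48) = 48
d (O): min(67, 85, 81) = 67
e (O): min(-40, 6, 83) = -40
f (O): min(-36, -80) = -80
Q (X): max(67, -40, -80) = 67
g (O): min(-4, 17, -17, 48) = -17
h (O): min(-18, -88, 23, 32) = -88
R (X): max(-17, -88) = -17
S0 (O): min(48, 67, -17) = -17

-17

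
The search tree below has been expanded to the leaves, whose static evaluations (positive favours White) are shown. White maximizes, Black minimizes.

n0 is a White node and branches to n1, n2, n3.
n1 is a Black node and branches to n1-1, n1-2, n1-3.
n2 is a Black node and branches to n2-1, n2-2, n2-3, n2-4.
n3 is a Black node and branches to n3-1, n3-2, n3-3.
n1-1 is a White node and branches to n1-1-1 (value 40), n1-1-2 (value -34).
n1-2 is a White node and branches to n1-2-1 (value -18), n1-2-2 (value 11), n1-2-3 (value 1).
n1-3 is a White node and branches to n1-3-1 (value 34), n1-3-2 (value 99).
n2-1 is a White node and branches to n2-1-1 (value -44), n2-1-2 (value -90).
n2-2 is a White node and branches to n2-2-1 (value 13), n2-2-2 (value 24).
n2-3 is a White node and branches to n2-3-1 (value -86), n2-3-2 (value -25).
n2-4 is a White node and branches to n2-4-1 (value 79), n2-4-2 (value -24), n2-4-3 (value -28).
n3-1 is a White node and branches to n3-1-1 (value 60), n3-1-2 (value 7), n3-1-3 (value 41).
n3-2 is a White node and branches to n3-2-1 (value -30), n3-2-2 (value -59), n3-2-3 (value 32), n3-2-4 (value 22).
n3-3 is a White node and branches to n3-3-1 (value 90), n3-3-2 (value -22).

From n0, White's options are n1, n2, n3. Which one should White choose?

n3

n1-1 (White): max(40, -34) = 40
n1-2 (White): max(-18, 11, 1) = 11
n1-3 (White): max(34, 99) = 99
n1 (Black): min(40, 11, 99) = 11
n2-1 (White): max(-44, -90) = -44
n2-2 (White): max(13, 24) = 24
n2-3 (White): max(-86, -25) = -25
n2-4 (White): max(79, -24, -28) = 79
n2 (Black): min(-44, 24, -25, 79) = -44
n3-1 (White): max(60, 7, 41) = 60
n3-2 (White): max(-30, -59, 32, 22) = 32
n3-3 (White): max(90, -22) = 90
n3 (Black): min(60, 32, 90) = 32
n0 (White): max(11, -44, 32) = 32
White at n0 wants the highest of {n1=11, n2=-44, n3=32}, so chooses n3.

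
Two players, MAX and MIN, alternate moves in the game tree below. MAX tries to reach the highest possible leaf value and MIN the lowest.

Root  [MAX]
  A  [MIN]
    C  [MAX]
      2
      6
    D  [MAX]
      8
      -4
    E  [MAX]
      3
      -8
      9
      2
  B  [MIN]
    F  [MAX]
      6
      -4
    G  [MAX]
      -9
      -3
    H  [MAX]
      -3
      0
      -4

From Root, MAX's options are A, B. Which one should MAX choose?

A

C (MAX): max(2, 6) = 6
D (MAX): max(8, -4) = 8
E (MAX): max(3, -8, 9, 2) = 9
A (MIN): min(6, 8, 9) = 6
F (MAX): max(6, -4) = 6
G (MAX): max(-9, -3) = -3
H (MAX): max(-3, 0, -4) = 0
B (MIN): min(6, -3, 0) = -3
Root (MAX): max(6, -3) = 6
MAX at Root wants the highest of {A=6, B=-3}, so chooses A.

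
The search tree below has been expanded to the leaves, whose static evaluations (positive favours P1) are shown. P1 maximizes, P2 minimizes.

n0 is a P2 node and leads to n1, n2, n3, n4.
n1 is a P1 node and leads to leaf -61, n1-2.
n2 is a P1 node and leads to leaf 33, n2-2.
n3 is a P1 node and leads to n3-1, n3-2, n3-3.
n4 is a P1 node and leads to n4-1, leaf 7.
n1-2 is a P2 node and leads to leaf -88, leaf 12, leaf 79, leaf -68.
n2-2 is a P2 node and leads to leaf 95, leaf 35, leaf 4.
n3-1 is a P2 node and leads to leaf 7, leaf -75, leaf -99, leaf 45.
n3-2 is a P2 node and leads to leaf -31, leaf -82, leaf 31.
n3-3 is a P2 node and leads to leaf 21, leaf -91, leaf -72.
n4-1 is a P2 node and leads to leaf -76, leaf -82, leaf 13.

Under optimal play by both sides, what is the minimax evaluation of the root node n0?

n1-2 (P2): min(-88, 12, 79, -68) = -88
n1 (P1): max(-61, -88) = -61
n2-2 (P2): min(95, 35, 4) = 4
n2 (P1): max(33, 4) = 33
n3-1 (P2): min(7, -75, -99, 45) = -99
n3-2 (P2): min(-31, -82, 31) = -82
n3-3 (P2): min(21, -91, -72) = -91
n3 (P1): max(-99, -82, -91) = -82
n4-1 (P2): min(-76, -82, 13) = -82
n4 (P1): max(-82, 7) = 7
n0 (P2): min(-61, 33, -82, 7) = -82

-82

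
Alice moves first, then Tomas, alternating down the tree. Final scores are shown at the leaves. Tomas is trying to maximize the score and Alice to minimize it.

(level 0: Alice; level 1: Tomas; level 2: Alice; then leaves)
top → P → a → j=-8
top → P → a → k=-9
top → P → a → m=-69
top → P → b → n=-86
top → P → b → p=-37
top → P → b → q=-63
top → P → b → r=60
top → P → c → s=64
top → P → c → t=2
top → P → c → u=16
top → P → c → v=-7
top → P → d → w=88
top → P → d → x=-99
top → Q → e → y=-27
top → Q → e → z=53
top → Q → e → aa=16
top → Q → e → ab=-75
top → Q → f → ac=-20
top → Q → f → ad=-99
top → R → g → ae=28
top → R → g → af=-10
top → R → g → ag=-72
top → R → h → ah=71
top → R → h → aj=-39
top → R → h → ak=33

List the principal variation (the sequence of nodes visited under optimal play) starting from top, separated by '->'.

a (Alice): min(-8, -9, -69) = -69
b (Alice): min(-86, -37, -63, 60) = -86
c (Alice): min(64, 2, 16, -7) = -7
d (Alice): min(88, -99) = -99
P (Tomas): max(-69, -86, -7, -99) = -7
e (Alice): min(-27, 53, 16, -75) = -75
f (Alice): min(-20, -99) = -99
Q (Tomas): max(-75, -99) = -75
g (Alice): min(28, -10, -72) = -72
h (Alice): min(71, -39, 33) = -39
R (Tomas): max(-72, -39) = -39
top (Alice): min(-7, -75, -39) = -75
At top, Alice picks Q (lowest: -75).
At Q, Tomas picks e (highest: -75).
At e, Alice picks ab (lowest: -75).
Terminal value -75.

top -> Q -> e -> ab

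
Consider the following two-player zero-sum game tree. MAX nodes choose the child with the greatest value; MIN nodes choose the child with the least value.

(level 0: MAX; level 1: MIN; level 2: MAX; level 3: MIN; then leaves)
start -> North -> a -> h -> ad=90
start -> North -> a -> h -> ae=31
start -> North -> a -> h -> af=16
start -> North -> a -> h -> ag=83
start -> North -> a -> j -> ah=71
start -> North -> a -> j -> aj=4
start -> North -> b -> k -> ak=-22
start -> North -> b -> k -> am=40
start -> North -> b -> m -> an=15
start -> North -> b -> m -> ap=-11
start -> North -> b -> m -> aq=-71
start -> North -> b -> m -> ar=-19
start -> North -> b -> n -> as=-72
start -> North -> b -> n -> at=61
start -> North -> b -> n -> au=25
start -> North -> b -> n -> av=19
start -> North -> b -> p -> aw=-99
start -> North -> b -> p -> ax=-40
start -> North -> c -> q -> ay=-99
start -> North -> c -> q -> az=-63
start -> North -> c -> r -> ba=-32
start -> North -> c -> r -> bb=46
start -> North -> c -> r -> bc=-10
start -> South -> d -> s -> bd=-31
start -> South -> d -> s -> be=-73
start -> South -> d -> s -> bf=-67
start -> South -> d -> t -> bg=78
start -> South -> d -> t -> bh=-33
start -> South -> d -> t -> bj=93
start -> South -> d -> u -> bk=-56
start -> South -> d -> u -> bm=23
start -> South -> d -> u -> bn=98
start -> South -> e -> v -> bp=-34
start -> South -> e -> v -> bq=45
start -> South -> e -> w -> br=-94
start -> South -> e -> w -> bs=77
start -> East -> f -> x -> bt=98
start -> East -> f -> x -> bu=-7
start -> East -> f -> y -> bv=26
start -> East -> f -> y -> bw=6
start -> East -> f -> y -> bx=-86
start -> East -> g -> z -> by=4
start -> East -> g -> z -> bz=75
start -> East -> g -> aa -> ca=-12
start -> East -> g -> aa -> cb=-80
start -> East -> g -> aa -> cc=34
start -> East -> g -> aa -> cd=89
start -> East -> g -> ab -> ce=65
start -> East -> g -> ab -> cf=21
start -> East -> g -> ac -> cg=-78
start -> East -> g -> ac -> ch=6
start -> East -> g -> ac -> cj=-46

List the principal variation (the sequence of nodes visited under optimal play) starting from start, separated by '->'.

h (MIN): min(90, 31, 16, 83) = 16
j (MIN): min(71, 4) = 4
a (MAX): max(16, 4) = 16
k (MIN): min(-22, 40) = -22
m (MIN): min(15, -11, -71, -19) = -71
n (MIN): min(-72, 61, 25, 19) = -72
p (MIN): min(-99, -40) = -99
b (MAX): max(-22, -71, -72, -99) = -22
q (MIN): min(-99, -63) = -99
r (MIN): min(-32, 46, -10) = -32
c (MAX): max(-99, -32) = -32
North (MIN): min(16, -22, -32) = -32
s (MIN): min(-31, -73, -67) = -73
t (MIN): min(78, -33, 93) = -33
u (MIN): min(-56, 23, 98) = -56
d (MAX): max(-73, -33, -56) = -33
v (MIN): min(-34, 45) = -34
w (MIN): min(-94, 77) = -94
e (MAX): max(-34, -94) = -34
South (MIN): min(-33, -34) = -34
x (MIN): min(98, -7) = -7
y (MIN): min(26, 6, -86) = -86
f (MAX): max(-7, -86) = -7
z (MIN): min(4, 75) = 4
aa (MIN): min(-12, -80, 34, 89) = -80
ab (MIN): min(65, 21) = 21
ac (MIN): min(-78, 6, -46) = -78
g (MAX): max(4, -80, 21, -78) = 21
East (MIN): min(-7, 21) = -7
start (MAX): max(-32, -34, -7) = -7
At start, MAX picks East (highest: -7).
At East, MIN picks f (lowest: -7).
At f, MAX picks x (highest: -7).
At x, MIN picks bu (lowest: -7).
Terminal value -7.

start -> East -> f -> x -> bu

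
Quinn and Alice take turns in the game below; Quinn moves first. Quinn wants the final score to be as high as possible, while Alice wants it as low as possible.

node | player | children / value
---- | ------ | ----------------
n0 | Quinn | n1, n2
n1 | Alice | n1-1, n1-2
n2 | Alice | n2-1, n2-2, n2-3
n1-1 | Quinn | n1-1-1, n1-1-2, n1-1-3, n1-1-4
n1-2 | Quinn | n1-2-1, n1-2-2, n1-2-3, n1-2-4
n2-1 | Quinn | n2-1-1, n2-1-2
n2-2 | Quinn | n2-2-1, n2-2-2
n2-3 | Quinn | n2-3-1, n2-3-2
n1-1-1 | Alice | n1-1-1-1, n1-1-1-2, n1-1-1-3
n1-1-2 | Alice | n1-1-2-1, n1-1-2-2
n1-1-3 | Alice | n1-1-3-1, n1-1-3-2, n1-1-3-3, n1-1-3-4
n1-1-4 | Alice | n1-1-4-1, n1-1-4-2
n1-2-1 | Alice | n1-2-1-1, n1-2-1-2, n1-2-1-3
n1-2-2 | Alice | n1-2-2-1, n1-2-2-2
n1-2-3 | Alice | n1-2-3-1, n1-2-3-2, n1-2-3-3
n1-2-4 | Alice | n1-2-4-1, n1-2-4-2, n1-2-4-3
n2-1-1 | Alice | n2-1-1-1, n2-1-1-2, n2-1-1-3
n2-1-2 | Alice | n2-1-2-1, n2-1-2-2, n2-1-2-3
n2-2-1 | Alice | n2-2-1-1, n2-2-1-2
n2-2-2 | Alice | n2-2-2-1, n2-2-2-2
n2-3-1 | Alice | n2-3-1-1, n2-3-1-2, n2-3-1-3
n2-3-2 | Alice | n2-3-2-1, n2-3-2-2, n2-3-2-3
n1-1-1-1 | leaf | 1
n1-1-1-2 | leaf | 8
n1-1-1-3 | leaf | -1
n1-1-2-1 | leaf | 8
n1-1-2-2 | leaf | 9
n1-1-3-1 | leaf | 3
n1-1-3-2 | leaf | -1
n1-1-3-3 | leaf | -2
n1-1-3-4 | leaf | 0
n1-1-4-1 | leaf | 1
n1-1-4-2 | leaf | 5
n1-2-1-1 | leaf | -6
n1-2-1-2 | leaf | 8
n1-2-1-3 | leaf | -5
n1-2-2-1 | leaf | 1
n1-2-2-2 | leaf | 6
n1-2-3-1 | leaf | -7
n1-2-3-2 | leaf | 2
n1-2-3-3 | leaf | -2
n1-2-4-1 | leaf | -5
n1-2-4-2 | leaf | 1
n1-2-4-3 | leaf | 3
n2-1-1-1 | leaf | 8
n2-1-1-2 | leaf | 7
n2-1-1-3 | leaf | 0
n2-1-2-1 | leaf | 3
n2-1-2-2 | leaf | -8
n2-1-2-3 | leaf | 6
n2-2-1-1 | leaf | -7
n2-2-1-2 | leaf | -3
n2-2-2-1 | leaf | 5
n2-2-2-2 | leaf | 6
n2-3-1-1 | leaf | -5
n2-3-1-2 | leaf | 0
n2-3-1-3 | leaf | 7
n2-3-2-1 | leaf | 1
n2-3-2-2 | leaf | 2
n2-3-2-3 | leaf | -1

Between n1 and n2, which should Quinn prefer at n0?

n1

n1-1-1 (Alice): min(1, 8, -1) = -1
n1-1-2 (Alice): min(8, 9) = 8
n1-1-3 (Alice): min(3, -1, -2, 0) = -2
n1-1-4 (Alice): min(1, 5) = 1
n1-1 (Quinn): max(-1, 8, -2, 1) = 8
n1-2-1 (Alice): min(-6, 8, -5) = -6
n1-2-2 (Alice): min(1, 6) = 1
n1-2-3 (Alice): min(-7, 2, -2) = -7
n1-2-4 (Alice): min(-5, 1, 3) = -5
n1-2 (Quinn): max(-6, 1, -7, -5) = 1
n1 (Alice): min(8, 1) = 1
n2-1-1 (Alice): min(8, 7, 0) = 0
n2-1-2 (Alice): min(3, -8, 6) = -8
n2-1 (Quinn): max(0, -8) = 0
n2-2-1 (Alice): min(-7, -3) = -7
n2-2-2 (Alice): min(5, 6) = 5
n2-2 (Quinn): max(-7, 5) = 5
n2-3-1 (Alice): min(-5, 0, 7) = -5
n2-3-2 (Alice): min(1, 2, -1) = -1
n2-3 (Quinn): max(-5, -1) = -1
n2 (Alice): min(0, 5, -1) = -1
Quinn prefers the higher value; n1=1, n2=-1. n1 is better since 1 > -1.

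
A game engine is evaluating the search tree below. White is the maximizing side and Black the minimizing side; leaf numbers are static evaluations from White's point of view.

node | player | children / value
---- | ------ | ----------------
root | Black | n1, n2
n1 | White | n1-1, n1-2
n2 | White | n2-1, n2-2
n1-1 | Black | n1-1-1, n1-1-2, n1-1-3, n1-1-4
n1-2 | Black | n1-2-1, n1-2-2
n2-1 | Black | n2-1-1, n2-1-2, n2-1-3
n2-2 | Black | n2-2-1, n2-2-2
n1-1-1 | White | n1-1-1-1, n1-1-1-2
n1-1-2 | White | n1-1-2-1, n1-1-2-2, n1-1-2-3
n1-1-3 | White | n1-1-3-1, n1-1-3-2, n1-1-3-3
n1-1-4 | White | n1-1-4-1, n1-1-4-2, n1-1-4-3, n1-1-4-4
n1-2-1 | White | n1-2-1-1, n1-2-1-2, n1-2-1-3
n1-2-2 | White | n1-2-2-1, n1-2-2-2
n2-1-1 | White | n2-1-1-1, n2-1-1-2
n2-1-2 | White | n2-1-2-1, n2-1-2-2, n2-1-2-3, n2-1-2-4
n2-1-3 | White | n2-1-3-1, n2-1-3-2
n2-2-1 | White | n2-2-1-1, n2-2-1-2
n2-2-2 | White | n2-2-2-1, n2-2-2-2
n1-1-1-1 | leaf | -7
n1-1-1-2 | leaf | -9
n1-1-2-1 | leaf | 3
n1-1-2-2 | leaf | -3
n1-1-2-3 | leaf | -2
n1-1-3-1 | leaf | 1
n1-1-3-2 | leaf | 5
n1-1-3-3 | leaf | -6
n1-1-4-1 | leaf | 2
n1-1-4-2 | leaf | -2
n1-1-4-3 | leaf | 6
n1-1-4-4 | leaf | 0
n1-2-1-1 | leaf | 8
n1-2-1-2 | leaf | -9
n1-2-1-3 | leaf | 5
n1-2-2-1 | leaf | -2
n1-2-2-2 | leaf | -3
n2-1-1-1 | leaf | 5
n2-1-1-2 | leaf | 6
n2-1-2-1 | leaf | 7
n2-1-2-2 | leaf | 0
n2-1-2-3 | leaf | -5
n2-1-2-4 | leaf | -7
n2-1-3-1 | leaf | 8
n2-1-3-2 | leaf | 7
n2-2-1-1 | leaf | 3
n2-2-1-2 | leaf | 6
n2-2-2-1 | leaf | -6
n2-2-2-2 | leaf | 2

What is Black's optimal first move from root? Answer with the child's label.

n1-1-1 (White): max(-7, -9) = -7
n1-1-2 (White): max(3, -3, -2) = 3
n1-1-3 (White): max(1, 5, -6) = 5
n1-1-4 (White): max(2, -2, 6, 0) = 6
n1-1 (Black): min(-7, 3, 5, 6) = -7
n1-2-1 (White): max(8, -9, 5) = 8
n1-2-2 (White): max(-2, -3) = -2
n1-2 (Black): min(8, -2) = -2
n1 (White): max(-7, -2) = -2
n2-1-1 (White): max(5, 6) = 6
n2-1-2 (White): max(7, 0, -5, -7) = 7
n2-1-3 (White): max(8, 7) = 8
n2-1 (Black): min(6, 7, 8) = 6
n2-2-1 (White): max(3, 6) = 6
n2-2-2 (White): max(-6, 2) = 2
n2-2 (Black): min(6, 2) = 2
n2 (White): max(6, 2) = 6
root (Black): min(-2, 6) = -2
Black at root wants the lowest of {n1=-2, n2=6}, so chooses n1.

n1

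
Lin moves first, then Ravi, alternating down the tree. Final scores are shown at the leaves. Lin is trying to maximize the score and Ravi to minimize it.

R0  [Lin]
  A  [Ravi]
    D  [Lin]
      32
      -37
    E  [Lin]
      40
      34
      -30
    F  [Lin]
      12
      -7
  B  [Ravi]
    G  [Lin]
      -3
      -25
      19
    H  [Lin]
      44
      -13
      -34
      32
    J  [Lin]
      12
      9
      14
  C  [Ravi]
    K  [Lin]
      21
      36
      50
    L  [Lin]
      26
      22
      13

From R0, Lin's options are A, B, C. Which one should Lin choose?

C

D (Lin): max(32, -37) = 32
E (Lin): max(40, 34, -30) = 40
F (Lin): max(12, -7) = 12
A (Ravi): min(32, 40, 12) = 12
G (Lin): max(-3, -25, 19) = 19
H (Lin): max(44, -13, -34, 32) = 44
J (Lin): max(12, 9, 14) = 14
B (Ravi): min(19, 44, 14) = 14
K (Lin): max(21, 36, 50) = 50
L (Lin): max(26, 22, 13) = 26
C (Ravi): min(50, 26) = 26
R0 (Lin): max(12, 14, 26) = 26
Lin at R0 wants the highest of {A=12, B=14, C=26}, so chooses C.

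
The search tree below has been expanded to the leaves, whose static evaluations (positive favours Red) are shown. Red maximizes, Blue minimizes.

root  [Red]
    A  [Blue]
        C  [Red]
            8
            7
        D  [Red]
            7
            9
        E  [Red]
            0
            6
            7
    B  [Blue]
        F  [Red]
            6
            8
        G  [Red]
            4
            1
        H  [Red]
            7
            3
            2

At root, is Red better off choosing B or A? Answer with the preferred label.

F (Red): max(6, 8) = 8
G (Red): max(4, 1) = 4
H (Red): max(7, 3, 2) = 7
B (Blue): min(8, 4, 7) = 4
C (Red): max(8, 7) = 8
D (Red): max(7, 9) = 9
E (Red): max(0, 6, 7) = 7
A (Blue): min(8, 9, 7) = 7
Red prefers the higher value; B=4, A=7. A is better since 7 > 4.

A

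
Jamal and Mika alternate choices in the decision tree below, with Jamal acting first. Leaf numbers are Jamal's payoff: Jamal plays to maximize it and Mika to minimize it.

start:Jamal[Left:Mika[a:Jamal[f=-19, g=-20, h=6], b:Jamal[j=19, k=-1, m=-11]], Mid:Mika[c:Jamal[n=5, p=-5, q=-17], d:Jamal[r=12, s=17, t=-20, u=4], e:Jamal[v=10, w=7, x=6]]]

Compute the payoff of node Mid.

5

c (Jamal): max(5, -5, -17) = 5
d (Jamal): max(12, 17, -20, 4) = 17
e (Jamal): max(10, 7, 6) = 10
Mid (Mika): min(5, 17, 10) = 5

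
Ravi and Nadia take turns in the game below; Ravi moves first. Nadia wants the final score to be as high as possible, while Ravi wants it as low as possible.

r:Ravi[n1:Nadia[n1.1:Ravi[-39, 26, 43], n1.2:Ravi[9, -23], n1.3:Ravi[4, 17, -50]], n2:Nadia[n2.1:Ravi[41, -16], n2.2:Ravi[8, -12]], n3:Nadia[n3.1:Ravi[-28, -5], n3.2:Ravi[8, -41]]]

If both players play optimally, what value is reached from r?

n1.1 (Ravi): min(-39, 26, 43) = -39
n1.2 (Ravi): min(9, -23) = -23
n1.3 (Ravi): min(4, 17, -50) = -50
n1 (Nadia): max(-39, -23, -50) = -23
n2.1 (Ravi): min(41, -16) = -16
n2.2 (Ravi): min(8, -12) = -12
n2 (Nadia): max(-16, -12) = -12
n3.1 (Ravi): min(-28, -5) = -28
n3.2 (Ravi): min(8, -41) = -41
n3 (Nadia): max(-28, -41) = -28
r (Ravi): min(-23, -12, -28) = -28

-28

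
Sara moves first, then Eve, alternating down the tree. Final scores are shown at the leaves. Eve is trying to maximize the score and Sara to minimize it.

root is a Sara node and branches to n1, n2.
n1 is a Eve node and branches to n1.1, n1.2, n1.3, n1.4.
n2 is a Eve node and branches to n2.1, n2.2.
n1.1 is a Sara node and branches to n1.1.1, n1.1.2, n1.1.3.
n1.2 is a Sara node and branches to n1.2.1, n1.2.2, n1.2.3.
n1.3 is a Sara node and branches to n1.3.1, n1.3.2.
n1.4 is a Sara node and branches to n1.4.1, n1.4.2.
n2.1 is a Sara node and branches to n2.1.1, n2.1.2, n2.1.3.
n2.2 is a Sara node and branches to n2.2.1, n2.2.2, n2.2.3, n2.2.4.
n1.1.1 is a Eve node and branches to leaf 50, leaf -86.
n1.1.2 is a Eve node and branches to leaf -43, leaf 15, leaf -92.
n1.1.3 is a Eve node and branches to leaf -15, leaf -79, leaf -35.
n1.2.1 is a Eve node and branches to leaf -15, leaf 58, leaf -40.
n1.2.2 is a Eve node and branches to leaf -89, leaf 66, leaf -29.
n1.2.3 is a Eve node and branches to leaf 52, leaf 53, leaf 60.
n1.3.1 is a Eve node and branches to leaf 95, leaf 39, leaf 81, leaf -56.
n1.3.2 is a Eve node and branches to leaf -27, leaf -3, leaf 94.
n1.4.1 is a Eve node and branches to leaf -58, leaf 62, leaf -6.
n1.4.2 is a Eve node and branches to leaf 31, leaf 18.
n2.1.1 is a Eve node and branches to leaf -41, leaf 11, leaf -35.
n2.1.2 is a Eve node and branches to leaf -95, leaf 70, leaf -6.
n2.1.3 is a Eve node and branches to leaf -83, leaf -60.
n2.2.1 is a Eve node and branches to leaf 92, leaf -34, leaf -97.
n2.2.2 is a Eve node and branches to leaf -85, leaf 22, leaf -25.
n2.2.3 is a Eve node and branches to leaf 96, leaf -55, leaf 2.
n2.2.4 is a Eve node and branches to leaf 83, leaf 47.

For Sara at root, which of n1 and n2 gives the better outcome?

n2

n1.1.1 (Eve): max(50, -86) = 50
n1.1.2 (Eve): max(-43, 15, -92) = 15
n1.1.3 (Eve): max(-15, -79, -35) = -15
n1.1 (Sara): min(50, 15, -15) = -15
n1.2.1 (Eve): max(-15, 58, -40) = 58
n1.2.2 (Eve): max(-89, 66, -29) = 66
n1.2.3 (Eve): max(52, 53, 60) = 60
n1.2 (Sara): min(58, 66, 60) = 58
n1.3.1 (Eve): max(95, 39, 81, -56) = 95
n1.3.2 (Eve): max(-27, -3, 94) = 94
n1.3 (Sara): min(95, 94) = 94
n1.4.1 (Eve): max(-58, 62, -6) = 62
n1.4.2 (Eve): max(31, 18) = 31
n1.4 (Sara): min(62, 31) = 31
n1 (Eve): max(-15, 58, 94, 31) = 94
n2.1.1 (Eve): max(-41, 11, -35) = 11
n2.1.2 (Eve): max(-95, 70, -6) = 70
n2.1.3 (Eve): max(-83, -60) = -60
n2.1 (Sara): min(11, 70, -60) = -60
n2.2.1 (Eve): max(92, -34, -97) = 92
n2.2.2 (Eve): max(-85, 22, -25) = 22
n2.2.3 (Eve): max(96, -55, 2) = 96
n2.2.4 (Eve): max(83, 47) = 83
n2.2 (Sara): min(92, 22, 96, 83) = 22
n2 (Eve): max(-60, 22) = 22
Sara prefers the lower value; n1=94, n2=22. n2 is better since 22 < 94.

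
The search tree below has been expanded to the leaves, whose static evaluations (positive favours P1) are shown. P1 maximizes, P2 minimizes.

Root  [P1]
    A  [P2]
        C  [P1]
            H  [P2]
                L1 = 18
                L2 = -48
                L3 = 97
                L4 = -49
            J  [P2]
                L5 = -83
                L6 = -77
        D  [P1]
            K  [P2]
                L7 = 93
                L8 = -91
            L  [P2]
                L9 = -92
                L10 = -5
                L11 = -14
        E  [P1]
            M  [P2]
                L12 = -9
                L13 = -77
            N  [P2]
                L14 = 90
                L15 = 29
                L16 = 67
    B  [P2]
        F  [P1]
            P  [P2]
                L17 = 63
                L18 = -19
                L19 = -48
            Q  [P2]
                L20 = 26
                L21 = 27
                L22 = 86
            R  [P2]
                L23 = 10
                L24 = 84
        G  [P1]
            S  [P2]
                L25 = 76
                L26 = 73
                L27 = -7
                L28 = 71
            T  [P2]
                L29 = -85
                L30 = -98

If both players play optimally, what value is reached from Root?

H (P2): min(18, -48, 97, -49) = -49
J (P2): min(-83, -77) = -83
C (P1): max(-49, -83) = -49
K (P2): min(93, -91) = -91
L (P2): min(-92, -5, -14) = -92
D (P1): max(-91, -92) = -91
M (P2): min(-9, -77) = -77
N (P2): min(90, 29, 67) = 29
E (P1): max(-77, 29) = 29
A (P2): min(-49, -91, 29) = -91
P (P2): min(63, -19, -48) = -48
Q (P2): min(26, 27, 86) = 26
R (P2): min(10, 84) = 10
F (P1): max(-48, 26, 10) = 26
S (P2): min(76, 73, -7, 71) = -7
T (P2): min(-85, -98) = -98
G (P1): max(-7, -98) = -7
B (P2): min(26, -7) = -7
Root (P1): max(-91, -7) = -7

-7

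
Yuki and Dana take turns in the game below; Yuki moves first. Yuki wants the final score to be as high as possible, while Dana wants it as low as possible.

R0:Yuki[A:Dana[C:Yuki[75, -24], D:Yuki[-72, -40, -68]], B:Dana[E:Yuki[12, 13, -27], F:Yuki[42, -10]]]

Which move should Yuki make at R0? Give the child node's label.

B

C (Yuki): max(75, -24) = 75
D (Yuki): max(-72, -40, -68) = -40
A (Dana): min(75, -40) = -40
E (Yuki): max(12, 13, -27) = 13
F (Yuki): max(42, -10) = 42
B (Dana): min(13, 42) = 13
R0 (Yuki): max(-40, 13) = 13
Yuki at R0 wants the highest of {A=-40, B=13}, so chooses B.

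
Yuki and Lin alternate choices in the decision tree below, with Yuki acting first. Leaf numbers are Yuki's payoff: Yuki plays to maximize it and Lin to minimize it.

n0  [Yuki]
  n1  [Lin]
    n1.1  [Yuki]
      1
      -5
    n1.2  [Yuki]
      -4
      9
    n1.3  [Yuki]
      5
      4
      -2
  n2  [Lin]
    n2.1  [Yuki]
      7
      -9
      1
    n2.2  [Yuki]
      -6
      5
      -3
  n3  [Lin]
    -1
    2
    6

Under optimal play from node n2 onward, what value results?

5

n2.1 (Yuki): max(7, -9, 1) = 7
n2.2 (Yuki): max(-6, 5, -3) = 5
n2 (Lin): min(7, 5) = 5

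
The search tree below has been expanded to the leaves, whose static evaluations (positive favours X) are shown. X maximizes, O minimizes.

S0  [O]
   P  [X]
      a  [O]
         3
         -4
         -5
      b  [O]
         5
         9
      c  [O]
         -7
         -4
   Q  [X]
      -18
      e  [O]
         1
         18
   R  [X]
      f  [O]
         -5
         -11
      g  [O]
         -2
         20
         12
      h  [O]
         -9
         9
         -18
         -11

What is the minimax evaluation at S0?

-2

a (O): min(3, -4, -5) = -5
b (O): min(5, 9) = 5
c (O): min(-7, -4) = -7
P (X): max(-5, 5, -7) = 5
e (O): min(1, 18) = 1
Q (X): max(-18, 1) = 1
f (O): min(-5, -11) = -11
g (O): min(-2, 20, 12) = -2
h (O): min(-9, 9, -18, -11) = -18
R (X): max(-11, -2, -18) = -2
S0 (O): min(5, 1, -2) = -2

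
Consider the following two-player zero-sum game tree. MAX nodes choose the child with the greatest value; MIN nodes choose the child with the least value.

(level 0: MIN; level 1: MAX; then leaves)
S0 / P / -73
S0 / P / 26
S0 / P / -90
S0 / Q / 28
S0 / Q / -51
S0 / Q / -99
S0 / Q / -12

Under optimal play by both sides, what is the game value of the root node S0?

26

P (MAX): max(-73, 26, -90) = 26
Q (MAX): max(28, -51, -99, -12) = 28
S0 (MIN): min(26, 28) = 26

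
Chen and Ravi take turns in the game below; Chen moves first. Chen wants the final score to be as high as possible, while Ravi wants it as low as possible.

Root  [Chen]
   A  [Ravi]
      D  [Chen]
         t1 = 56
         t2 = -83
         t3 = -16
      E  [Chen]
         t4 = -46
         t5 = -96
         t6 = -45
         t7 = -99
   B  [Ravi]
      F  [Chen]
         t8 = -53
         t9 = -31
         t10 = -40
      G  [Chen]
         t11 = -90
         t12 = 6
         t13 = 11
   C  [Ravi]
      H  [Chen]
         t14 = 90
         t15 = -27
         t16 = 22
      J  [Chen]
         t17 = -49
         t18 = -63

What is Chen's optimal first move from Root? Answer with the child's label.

D (Chen): max(56, -83, -16) = 56
E (Chen): max(-46, -96, -45, -99) = -45
A (Ravi): min(56, -45) = -45
F (Chen): max(-53, -31, -40) = -31
G (Chen): max(-90, 6, 11) = 11
B (Ravi): min(-31, 11) = -31
H (Chen): max(90, -27, 22) = 90
J (Chen): max(-49, -63) = -49
C (Ravi): min(90, -49) = -49
Root (Chen): max(-45, -31, -49) = -31
Chen at Root wants the highest of {A=-45, B=-31, C=-49}, so chooses B.

B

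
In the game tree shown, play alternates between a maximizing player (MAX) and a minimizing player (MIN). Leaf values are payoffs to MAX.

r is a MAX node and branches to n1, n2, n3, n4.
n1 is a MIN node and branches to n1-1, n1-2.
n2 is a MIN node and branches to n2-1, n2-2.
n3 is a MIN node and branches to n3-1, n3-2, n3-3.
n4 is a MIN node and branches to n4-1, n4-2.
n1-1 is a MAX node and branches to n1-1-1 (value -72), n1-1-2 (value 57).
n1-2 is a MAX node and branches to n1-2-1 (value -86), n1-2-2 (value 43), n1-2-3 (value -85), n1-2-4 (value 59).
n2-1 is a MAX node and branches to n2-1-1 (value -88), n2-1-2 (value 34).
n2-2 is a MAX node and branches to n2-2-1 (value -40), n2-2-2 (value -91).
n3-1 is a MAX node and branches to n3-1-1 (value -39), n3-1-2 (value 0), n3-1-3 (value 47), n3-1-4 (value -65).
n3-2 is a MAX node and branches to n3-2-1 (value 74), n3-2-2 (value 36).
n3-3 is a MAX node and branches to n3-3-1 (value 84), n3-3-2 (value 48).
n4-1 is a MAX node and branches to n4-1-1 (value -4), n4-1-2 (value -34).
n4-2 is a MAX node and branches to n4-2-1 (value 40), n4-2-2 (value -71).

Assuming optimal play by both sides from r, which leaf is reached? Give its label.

n1-1 (MAX): max(-72, 57) = 57
n1-2 (MAX): max(-86, 43, -85, 59) = 59
n1 (MIN): min(57, 59) = 57
n2-1 (MAX): max(-88, 34) = 34
n2-2 (MAX): max(-40, -91) = -40
n2 (MIN): min(34, -40) = -40
n3-1 (MAX): max(-39, 0, 47, -65) = 47
n3-2 (MAX): max(74, 36) = 74
n3-3 (MAX): max(84, 48) = 84
n3 (MIN): min(47, 74, 84) = 47
n4-1 (MAX): max(-4, -34) = -4
n4-2 (MAX): max(40, -71) = 40
n4 (MIN): min(-4, 40) = -4
r (MAX): max(57, -40, 47, -4) = 57
At r, MAX picks n1 (highest: 57).
At n1, MIN picks n1-1 (lowest: 57).
At n1-1, MAX picks n1-1-2 (highest: 57).
Terminal value 57.

n1-1-2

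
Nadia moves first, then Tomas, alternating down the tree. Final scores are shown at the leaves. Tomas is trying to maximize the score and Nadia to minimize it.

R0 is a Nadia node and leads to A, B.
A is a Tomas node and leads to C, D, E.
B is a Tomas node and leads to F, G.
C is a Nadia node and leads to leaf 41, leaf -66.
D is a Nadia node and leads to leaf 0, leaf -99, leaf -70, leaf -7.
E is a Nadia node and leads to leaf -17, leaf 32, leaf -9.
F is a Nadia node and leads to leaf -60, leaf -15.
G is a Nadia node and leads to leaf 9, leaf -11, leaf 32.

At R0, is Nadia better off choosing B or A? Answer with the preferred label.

A

F (Nadia): min(-60, -15) = -60
G (Nadia): min(9, -11, 32) = -11
B (Tomas): max(-60, -11) = -11
C (Nadia): min(41, -66) = -66
D (Nadia): min(0, -99, -70, -7) = -99
E (Nadia): min(-17, 32, -9) = -17
A (Tomas): max(-66, -99, -17) = -17
Nadia prefers the lower value; B=-11, A=-17. A is better since -17 < -11.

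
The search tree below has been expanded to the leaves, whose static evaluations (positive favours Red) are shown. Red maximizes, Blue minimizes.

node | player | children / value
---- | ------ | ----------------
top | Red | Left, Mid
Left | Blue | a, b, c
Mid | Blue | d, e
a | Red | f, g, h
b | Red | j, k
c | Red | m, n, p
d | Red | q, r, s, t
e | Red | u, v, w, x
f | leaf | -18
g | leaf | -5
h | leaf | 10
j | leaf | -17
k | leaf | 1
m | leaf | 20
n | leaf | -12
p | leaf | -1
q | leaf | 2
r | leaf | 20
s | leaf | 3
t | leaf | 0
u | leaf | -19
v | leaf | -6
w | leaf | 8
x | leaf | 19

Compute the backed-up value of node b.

1

b (Red): max(-17, 1) = 1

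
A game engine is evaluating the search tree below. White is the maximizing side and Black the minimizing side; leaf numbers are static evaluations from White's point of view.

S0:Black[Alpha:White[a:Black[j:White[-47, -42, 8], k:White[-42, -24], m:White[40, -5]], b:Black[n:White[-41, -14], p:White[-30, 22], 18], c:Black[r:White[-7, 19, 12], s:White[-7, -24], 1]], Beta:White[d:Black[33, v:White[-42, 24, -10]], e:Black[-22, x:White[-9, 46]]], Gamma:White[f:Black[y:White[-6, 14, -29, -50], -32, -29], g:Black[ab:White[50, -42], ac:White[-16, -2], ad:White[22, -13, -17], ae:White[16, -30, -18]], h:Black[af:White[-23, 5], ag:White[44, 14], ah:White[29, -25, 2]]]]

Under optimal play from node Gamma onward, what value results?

y (White): max(-6, 14, -29, -50) = 14
f (Black): min(14, -32, -29) = -32
ab (White): max(50, -42) = 50
ac (White): max(-16, -2) = -2
ad (White): max(22, -13, -17) = 22
ae (White): max(16, -30, -18) = 16
g (Black): min(50, -2, 22, 16) = -2
af (White): max(-23, 5) = 5
ag (White): max(44, 14) = 44
ah (White): max(29, -25, 2) = 29
h (Black): min(5, 44, 29) = 5
Gamma (White): max(-32, -2, 5) = 5

5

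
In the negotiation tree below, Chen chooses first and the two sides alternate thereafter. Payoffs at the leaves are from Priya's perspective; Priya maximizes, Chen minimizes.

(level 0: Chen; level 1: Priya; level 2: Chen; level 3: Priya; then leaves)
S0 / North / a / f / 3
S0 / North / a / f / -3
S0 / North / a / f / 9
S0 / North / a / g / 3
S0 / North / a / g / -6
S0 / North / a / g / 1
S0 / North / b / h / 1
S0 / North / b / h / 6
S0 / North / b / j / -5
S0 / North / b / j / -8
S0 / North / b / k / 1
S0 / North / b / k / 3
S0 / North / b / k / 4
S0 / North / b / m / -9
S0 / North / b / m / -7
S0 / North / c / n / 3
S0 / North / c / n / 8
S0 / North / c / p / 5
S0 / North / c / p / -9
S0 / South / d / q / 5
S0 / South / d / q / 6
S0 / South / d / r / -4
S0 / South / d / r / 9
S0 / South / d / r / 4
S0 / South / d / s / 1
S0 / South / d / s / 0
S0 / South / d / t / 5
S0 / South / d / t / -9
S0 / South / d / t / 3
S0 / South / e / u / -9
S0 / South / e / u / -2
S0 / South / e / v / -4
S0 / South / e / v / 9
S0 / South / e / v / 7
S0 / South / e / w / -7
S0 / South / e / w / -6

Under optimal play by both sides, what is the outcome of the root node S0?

1

f (Priya): max(3, -3, 9) = 9
g (Priya): max(3, -6, 1) = 3
a (Chen): min(9, 3) = 3
h (Priya): max(1, 6) = 6
j (Priya): max(-5, -8) = -5
k (Priya): max(1, 3, 4) = 4
m (Priya): max(-9, -7) = -7
b (Chen): min(6, -5, 4, -7) = -7
n (Priya): max(3, 8) = 8
p (Priya): max(5, -9) = 5
c (Chen): min(8, 5) = 5
North (Priya): max(3, -7, 5) = 5
q (Priya): max(5, 6) = 6
r (Priya): max(-4, 9, 4) = 9
s (Priya): max(1, 0) = 1
t (Priya): max(5, -9, 3) = 5
d (Chen): min(6, 9, 1, 5) = 1
u (Priya): max(-9, -2) = -2
v (Priya): max(-4, 9, 7) = 9
w (Priya): max(-7, -6) = -6
e (Chen): min(-2, 9, -6) = -6
South (Priya): max(1, -6) = 1
S0 (Chen): min(5, 1) = 1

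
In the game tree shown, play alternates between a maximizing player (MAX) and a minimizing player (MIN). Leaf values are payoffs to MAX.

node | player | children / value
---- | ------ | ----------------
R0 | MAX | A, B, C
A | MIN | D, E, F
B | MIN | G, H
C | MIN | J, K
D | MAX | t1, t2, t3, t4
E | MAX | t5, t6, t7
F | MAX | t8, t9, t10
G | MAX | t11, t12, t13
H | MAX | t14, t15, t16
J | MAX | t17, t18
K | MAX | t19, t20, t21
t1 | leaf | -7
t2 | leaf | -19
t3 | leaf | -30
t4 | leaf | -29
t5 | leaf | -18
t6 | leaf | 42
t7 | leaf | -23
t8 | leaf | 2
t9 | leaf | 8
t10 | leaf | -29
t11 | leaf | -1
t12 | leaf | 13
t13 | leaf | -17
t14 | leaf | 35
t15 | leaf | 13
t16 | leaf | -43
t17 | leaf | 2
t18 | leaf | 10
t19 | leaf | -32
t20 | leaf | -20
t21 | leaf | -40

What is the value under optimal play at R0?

13

D (MAX): max(-7, -19, -30, -29) = -7
E (MAX): max(-18, 42, -23) = 42
F (MAX): max(2, 8, -29) = 8
A (MIN): min(-7, 42, 8) = -7
G (MAX): max(-1, 13, -17) = 13
H (MAX): max(35, 13, -43) = 35
B (MIN): min(13, 35) = 13
J (MAX): max(2, 10) = 10
K (MAX): max(-32, -20, -40) = -20
C (MIN): min(10, -20) = -20
R0 (MAX): max(-7, 13, -20) = 13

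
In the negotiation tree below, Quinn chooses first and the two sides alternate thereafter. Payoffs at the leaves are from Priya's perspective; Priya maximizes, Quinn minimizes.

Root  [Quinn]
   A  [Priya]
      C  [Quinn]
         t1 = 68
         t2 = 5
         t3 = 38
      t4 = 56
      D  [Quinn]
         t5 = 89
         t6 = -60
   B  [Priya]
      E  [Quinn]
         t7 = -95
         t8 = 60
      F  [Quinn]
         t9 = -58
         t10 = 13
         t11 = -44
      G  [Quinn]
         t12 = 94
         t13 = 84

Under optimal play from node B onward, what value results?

E (Quinn): min(-95, 60) = -95
F (Quinn): min(-58, 13, -44) = -58
G (Quinn): min(94, 84) = 84
B (Priya): max(-95, -58, 84) = 84

84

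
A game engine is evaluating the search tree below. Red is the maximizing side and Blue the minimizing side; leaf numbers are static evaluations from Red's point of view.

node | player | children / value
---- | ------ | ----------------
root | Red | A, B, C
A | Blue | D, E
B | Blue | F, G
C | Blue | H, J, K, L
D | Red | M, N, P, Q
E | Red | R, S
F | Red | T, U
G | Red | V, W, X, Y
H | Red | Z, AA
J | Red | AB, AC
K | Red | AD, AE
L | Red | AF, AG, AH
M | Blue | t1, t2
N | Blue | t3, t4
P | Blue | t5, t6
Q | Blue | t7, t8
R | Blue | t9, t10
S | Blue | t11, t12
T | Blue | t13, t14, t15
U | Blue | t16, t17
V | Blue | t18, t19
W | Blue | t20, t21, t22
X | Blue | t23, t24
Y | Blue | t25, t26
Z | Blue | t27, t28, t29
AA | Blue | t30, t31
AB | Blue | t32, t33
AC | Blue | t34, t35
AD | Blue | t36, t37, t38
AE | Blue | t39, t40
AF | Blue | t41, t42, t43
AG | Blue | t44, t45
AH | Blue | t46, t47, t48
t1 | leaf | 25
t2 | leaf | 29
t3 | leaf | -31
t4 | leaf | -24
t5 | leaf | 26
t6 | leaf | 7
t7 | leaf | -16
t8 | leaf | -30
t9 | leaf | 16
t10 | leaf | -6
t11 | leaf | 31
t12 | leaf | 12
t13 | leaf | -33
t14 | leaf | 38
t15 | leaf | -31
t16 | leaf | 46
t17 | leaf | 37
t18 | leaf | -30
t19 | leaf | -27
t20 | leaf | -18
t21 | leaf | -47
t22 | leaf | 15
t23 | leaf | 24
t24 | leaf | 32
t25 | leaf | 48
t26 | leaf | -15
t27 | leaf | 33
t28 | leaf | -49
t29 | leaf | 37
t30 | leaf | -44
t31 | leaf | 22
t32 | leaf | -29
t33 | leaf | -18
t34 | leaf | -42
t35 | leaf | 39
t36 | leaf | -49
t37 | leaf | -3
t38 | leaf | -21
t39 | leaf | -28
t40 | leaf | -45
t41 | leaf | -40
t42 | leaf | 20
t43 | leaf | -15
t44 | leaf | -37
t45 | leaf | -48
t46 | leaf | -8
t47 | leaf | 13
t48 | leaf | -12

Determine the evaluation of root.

M (Blue): min(25, 29) = 25
N (Blue): min(-31, -24) = -31
P (Blue): min(26, 7) = 7
Q (Blue): min(-16, -30) = -30
D (Red): max(25, -31, 7, -30) = 25
R (Blue): min(16, -6) = -6
S (Blue): min(31, 12) = 12
E (Red): max(-6, 12) = 12
A (Blue): min(25, 12) = 12
T (Blue): min(-33, 38, -31) = -33
U (Blue): min(46, 37) = 37
F (Red): max(-33, 37) = 37
V (Blue): min(-30, -27) = -30
W (Blue): min(-18, -47, 15) = -47
X (Blue): min(24, 32) = 24
Y (Blue): min(48, -15) = -15
G (Red): max(-30, -47, 24, -15) = 24
B (Blue): min(37, 24) = 24
Z (Blue): min(33, -49, 37) = -49
AA (Blue): min(-44, 22) = -44
H (Red): max(-49, -44) = -44
AB (Blue): min(-29, -18) = -29
AC (Blue): min(-42, 39) = -42
J (Red): max(-29, -42) = -29
AD (Blue): min(-49, -3, -21) = -49
AE (Blue): min(-28, -45) = -45
K (Red): max(-49, -45) = -45
AF (Blue): min(-40, 20, -15) = -40
AG (Blue): min(-37, -48) = -48
AH (Blue): min(-8, 13, -12) = -12
L (Red): max(-40, -48, -12) = -12
C (Blue): min(-44, -29, -45, -12) = -45
root (Red): max(12, 24, -45) = 24

24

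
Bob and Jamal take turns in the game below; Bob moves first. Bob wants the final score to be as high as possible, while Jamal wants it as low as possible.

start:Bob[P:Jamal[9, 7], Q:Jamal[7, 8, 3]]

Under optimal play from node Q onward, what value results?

Q (Jamal): min(7, 8, 3) = 3

3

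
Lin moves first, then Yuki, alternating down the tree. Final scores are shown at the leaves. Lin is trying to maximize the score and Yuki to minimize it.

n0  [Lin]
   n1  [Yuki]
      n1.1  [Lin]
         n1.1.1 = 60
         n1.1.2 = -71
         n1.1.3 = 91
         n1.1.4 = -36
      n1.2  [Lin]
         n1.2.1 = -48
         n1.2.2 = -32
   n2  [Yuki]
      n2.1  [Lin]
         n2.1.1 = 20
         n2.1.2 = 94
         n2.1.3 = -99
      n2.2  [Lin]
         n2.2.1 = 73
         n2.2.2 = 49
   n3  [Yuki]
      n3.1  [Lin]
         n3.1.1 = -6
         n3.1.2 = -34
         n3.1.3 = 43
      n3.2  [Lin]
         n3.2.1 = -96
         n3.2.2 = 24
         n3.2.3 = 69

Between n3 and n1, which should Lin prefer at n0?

n3

n3.1 (Lin): max(-6, -34, 43) = 43
n3.2 (Lin): max(-96, 24, 69) = 69
n3 (Yuki): min(43, 69) = 43
n1.1 (Lin): max(60, -71, 91, -36) = 91
n1.2 (Lin): max(-48, -32) = -32
n1 (Yuki): min(91, -32) = -32
Lin prefers the higher value; n3=43, n1=-32. n3 is better since 43 > -32.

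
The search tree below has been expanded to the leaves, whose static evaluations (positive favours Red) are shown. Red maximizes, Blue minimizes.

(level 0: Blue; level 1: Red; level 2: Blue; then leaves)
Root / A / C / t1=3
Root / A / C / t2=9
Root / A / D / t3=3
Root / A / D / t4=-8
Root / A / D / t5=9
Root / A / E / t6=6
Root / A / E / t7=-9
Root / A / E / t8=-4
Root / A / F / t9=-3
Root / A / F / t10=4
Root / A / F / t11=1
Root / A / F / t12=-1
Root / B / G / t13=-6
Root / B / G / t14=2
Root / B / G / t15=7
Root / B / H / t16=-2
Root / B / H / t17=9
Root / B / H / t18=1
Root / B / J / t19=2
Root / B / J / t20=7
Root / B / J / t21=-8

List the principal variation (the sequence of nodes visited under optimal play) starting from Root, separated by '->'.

Root -> B -> H -> t16

C (Blue): min(3, 9) = 3
D (Blue): min(3, -8, 9) = -8
E (Blue): min(6, -9, -4) = -9
F (Blue): min(-3, 4, 1, -1) = -3
A (Red): max(3, -8, -9, -3) = 3
G (Blue): min(-6, 2, 7) = -6
H (Blue): min(-2, 9, 1) = -2
J (Blue): min(2, 7, -8) = -8
B (Red): max(-6, -2, -8) = -2
Root (Blue): min(3, -2) = -2
At Root, Blue picks B (lowest: -2).
At B, Red picks H (highest: -2).
At H, Blue picks t16 (lowest: -2).
Terminal value -2.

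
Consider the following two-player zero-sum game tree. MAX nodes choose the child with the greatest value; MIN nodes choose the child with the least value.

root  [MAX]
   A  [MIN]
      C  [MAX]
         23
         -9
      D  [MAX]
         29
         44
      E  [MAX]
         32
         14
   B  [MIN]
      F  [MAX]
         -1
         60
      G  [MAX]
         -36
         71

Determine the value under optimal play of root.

C (MAX): max(23, -9) = 23
D (MAX): max(29, 44) = 44
E (MAX): max(32, 14) = 32
A (MIN): min(23, 44, 32) = 23
F (MAX): max(-1, 60) = 60
G (MAX): max(-36, 71) = 71
B (MIN): min(60, 71) = 60
root (MAX): max(23, 60) = 60

60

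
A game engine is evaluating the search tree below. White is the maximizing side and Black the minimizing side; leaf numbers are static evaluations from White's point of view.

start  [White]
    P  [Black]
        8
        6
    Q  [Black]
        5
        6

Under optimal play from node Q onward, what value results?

5

Q (Black): min(5, 6) = 5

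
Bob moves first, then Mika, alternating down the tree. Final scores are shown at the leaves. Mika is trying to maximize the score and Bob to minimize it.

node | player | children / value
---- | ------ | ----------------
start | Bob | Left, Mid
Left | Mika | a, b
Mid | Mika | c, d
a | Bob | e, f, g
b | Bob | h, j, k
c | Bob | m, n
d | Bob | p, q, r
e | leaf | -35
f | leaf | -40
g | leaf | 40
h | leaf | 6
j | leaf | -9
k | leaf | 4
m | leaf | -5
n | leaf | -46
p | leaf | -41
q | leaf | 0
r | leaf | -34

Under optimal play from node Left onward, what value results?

-9

a (Bob): min(-35, -40, 40) = -40
b (Bob): min(6, -9, 4) = -9
Left (Mika): max(-40, -9) = -9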